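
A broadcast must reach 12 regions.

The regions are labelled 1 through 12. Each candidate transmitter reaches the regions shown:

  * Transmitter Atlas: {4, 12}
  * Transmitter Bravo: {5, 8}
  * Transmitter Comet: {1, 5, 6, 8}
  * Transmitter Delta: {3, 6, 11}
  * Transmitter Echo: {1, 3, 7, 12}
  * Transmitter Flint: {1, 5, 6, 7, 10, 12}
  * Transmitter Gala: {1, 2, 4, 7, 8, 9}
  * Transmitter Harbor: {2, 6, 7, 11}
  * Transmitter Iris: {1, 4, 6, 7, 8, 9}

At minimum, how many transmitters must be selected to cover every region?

Delta and Flint and Gala together: Delta ∪ Flint ∪ Gala = {1, 2, 3, 4, 5, 6, 7, 8, 9, 10, 11, 12} — every region is covered.
Only Flint contains 10, so Flint is forced; the remaining 6 regions need at least 2 more transmitters (each remaining transmitter adds at most 4) — so at least 3 transmitters are needed, and 3 is optimal.

3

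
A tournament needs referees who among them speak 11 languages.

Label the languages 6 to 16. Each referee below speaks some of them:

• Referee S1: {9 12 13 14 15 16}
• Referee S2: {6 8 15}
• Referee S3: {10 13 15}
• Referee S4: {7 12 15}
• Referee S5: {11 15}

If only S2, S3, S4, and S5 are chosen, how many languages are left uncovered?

3

Union of S2, S3, S4, S5 = {6, 7, 8, 10, 11, 12, 13, 15}.
Not covered: 9, 14, 16 — 3 languages.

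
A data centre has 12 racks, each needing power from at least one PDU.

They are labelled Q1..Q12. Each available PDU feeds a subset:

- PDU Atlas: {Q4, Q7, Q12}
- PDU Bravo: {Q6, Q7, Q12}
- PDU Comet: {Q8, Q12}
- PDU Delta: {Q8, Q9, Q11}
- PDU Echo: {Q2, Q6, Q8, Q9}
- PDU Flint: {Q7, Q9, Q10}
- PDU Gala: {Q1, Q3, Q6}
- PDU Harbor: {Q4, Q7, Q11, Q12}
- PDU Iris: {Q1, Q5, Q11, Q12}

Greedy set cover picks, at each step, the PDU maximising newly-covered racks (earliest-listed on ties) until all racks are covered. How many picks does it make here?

Greedy: pick Echo (covers 4 new) → pick Harbor (covers 4 new) → pick Gala (covers 2 new) → pick Flint (covers 1 new) → pick Iris (covers 1 new). Total picks: 5.

5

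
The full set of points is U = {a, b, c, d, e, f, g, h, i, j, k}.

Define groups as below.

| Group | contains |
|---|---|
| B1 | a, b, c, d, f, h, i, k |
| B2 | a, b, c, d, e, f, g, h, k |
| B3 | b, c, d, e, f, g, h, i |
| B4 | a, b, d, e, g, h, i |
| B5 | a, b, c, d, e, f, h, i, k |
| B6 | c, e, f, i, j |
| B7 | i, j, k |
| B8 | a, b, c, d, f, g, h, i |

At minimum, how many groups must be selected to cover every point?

B2 and B7 together: B2 ∪ B7 = {a, b, c, d, e, f, g, h, i, j, k} — every point is covered.
No single group has all 11 points (the largest, B2, has 9), so 2 is optimal.

2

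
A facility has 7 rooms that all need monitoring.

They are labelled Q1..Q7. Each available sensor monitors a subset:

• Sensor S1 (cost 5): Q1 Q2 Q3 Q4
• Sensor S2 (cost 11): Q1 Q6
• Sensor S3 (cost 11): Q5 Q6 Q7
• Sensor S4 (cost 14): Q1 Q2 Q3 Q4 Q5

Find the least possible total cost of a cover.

S1, S3 together cover every room (S1 ∪ S3 = {Q1, Q2, Q3, Q4, Q5, Q6, Q7}); total cost 5 + 11 = 16.
No covering selection has total cost below 16.

16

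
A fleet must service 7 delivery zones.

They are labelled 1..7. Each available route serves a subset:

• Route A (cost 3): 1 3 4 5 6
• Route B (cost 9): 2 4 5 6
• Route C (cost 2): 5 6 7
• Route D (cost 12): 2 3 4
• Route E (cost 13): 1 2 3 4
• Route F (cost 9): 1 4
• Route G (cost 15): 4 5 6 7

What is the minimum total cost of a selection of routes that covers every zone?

14

A, B, C together cover every zone (A ∪ B ∪ C = {1, 2, 3, 4, 5, 6, 7}); total cost 3 + 9 + 2 = 14.
No covering selection has total cost below 14.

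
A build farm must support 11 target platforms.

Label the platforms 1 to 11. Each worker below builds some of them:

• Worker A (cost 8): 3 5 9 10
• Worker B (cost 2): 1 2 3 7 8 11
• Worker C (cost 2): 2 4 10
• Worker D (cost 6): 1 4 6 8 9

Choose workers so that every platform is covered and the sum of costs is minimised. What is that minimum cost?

A, B, D together cover every platform (A ∪ B ∪ D = {1, 2, 3, 4, 5, 6, 7, 8, 9, 10, 11}); total cost 8 + 2 + 6 = 16.
The greedy pick B, C, D, A costs 18; no covering selection beats 16.

16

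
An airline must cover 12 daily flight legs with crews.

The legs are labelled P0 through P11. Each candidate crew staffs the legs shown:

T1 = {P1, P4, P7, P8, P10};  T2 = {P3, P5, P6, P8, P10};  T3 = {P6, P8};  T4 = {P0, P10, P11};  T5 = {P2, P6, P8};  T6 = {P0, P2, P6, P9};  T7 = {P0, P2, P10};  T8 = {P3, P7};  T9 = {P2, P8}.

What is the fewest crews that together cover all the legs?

4

Take {T1, T2, T4, T6}. Their union is {P0, P1, P2, P3, P4, P5, P6, P7, P8, P9, P10, P11}, which is all 12 legs.
Only T2 contains P5, so T2 is forced; the remaining 7 legs need at least 3 more crews (each remaining crew adds at most 3) — so at least 4 crews are needed, and 4 is optimal.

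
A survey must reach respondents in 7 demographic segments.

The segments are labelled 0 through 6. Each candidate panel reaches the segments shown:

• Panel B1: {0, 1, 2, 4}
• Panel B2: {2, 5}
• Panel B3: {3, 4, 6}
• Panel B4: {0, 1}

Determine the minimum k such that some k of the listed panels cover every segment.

3

Take {B2, B3, B4}. Their union is {0, 1, 2, 3, 4, 5, 6}, which is all 7 segments.
Only B3 contains 3, so B3 is forced; the remaining 4 segments need at least 2 more panels (each remaining panel adds at most 3) — so at least 3 panels are needed, and 3 is optimal.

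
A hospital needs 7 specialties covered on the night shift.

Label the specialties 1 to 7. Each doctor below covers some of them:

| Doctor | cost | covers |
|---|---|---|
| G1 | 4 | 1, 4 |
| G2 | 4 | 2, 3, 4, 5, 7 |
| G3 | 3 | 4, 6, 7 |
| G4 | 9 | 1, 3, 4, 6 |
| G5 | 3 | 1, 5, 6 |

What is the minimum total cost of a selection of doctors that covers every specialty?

7

G2, G5 together cover every specialty (G2 ∪ G5 = {1, 2, 3, 4, 5, 6, 7}); total cost 4 + 3 = 7.
No covering selection has total cost below 7.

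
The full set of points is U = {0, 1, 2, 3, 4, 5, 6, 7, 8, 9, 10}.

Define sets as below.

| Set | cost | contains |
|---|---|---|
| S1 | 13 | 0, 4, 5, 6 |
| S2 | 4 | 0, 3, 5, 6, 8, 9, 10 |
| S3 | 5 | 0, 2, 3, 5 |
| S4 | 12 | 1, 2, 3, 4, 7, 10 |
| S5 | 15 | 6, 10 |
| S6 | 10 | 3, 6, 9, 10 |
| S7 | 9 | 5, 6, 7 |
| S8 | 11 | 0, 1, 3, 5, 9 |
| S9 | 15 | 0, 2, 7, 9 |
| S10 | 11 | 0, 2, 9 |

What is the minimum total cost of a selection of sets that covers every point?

S2, S4 together cover every point (S2 ∪ S4 = {0, 1, 2, 3, 4, 5, 6, 7, 8, 9, 10}); total cost 4 + 12 = 16.
No covering selection has total cost below 16.

16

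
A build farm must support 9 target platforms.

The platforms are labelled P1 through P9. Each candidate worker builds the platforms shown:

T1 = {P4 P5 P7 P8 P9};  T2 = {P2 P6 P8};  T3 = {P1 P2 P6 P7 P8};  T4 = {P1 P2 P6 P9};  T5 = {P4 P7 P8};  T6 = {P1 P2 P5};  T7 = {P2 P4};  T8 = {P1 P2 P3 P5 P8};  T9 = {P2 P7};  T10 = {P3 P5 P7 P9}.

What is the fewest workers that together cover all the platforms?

Take {T3, T5, T10}. Their union is {P1, P2, P3, P4, P5, P6, P7, P8, P9}, which is all 9 platforms.
No 2 of the 10 workers cover everything (all 45 combinations miss at least one platform), so 3 is optimal.

3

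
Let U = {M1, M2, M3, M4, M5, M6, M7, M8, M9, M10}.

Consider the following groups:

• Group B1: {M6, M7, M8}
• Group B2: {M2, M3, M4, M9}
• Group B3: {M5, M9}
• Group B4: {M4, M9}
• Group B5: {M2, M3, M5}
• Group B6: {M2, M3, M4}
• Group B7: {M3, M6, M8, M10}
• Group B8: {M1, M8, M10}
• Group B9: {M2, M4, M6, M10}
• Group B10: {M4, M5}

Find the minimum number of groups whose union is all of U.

B1, B2, B3, and B8 cover everything between them: the union {M1, M2, M3, M4, M5, M6, M7, M8, M9, M10} is all of U.
No 3 of the 10 groups cover everything (all 120 combinations miss at least one element), so 4 is optimal.

4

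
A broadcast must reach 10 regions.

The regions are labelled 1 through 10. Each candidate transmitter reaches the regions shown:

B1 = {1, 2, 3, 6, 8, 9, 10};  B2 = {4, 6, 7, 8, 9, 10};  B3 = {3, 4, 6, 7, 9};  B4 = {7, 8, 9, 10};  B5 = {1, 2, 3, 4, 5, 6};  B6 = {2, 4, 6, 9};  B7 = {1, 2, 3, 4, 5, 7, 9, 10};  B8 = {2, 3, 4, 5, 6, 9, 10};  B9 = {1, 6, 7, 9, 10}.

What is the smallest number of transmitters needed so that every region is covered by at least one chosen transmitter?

Take {B4, B5}. Their union is {1, 2, 3, 4, 5, 6, 7, 8, 9, 10}, which is all 10 regions.
No single transmitter has all 10 regions (the largest, B7, has 8), so 2 is optimal.

2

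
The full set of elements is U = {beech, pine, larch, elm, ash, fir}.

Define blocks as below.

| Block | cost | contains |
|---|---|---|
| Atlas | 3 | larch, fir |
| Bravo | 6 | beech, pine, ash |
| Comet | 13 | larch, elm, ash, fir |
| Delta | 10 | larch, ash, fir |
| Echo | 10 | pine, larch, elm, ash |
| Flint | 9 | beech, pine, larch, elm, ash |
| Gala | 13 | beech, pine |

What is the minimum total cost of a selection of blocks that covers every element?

Atlas, Flint together cover every element (Atlas ∪ Flint = {beech, pine, larch, elm, ash, fir}); total cost 3 + 9 = 12.
The greedy pick Atlas, Bravo, Flint costs 18; no covering selection beats 12.

12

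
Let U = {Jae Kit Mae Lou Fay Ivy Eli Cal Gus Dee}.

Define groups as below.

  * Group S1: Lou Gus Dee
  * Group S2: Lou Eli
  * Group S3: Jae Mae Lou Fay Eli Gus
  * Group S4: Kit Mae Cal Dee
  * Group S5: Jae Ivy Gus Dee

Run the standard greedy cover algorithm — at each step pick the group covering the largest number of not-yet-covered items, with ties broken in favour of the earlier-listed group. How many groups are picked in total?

Greedy: pick S3 (covers 6 new) → pick S4 (covers 3 new) → pick S5 (covers 1 new). Total picks: 3.

3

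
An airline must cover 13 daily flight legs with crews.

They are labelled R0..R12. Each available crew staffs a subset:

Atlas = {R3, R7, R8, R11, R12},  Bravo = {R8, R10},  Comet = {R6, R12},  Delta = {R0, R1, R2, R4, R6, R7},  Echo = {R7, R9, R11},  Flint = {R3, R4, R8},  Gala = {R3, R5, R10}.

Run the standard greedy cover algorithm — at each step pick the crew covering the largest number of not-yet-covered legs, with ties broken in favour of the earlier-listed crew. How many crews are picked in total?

Greedy: pick Delta (covers 6 new) → pick Atlas (covers 4 new) → pick Gala (covers 2 new) → pick Echo (covers 1 new). Total picks: 4.

4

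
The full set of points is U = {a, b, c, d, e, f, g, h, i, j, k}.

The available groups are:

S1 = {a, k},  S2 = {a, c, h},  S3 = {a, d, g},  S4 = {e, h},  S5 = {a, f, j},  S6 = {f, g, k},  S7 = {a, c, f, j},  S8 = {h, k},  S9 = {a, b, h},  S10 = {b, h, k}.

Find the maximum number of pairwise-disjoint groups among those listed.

2

S3, S10 are pairwise disjoint (S3={a,d,g}; S10={b,h,k}).
Every remaining group overlaps one of these, and no 3 of the listed groups are pairwise disjoint, so 2 is the maximum.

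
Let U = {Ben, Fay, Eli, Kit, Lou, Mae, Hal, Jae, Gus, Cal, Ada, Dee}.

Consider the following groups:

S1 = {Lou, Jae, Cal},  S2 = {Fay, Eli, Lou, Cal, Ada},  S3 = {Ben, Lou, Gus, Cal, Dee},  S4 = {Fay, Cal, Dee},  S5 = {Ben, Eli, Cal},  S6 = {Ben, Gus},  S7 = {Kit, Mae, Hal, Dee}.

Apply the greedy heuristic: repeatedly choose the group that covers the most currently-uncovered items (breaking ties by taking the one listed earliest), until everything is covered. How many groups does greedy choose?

4

Greedy: pick S2 (covers 5 new) → pick S7 (covers 4 new) → pick S3 (covers 2 new) → pick S1 (covers 1 new). Total picks: 4.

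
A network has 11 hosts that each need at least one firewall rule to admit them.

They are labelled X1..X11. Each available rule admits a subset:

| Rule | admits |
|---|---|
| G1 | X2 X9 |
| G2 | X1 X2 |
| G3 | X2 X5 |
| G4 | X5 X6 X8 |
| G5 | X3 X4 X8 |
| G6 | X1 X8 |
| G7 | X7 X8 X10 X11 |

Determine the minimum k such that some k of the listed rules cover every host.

Take {G1, G2, G4, G5, G7}. Their union is {X1, X2, X3, X4, X5, X6, X7, X8, X9, X10, X11}, which is all 11 hosts.
Only G7 contains X7, so G7 is forced; the remaining 7 hosts need at least 4 more rules (each remaining rule adds at most 2) — so at least 5 rules are needed, and 5 is optimal.

5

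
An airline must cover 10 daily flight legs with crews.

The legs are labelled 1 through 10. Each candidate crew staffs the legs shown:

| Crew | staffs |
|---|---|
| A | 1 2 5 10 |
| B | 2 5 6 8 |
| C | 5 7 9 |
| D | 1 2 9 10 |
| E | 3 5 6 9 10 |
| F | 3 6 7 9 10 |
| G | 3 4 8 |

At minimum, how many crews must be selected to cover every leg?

3

A and F and G together: A ∪ F ∪ G = {1, 2, 3, 4, 5, 6, 7, 8, 9, 10} — every leg is covered.
Only G contains 4, so G is forced; the remaining 7 legs need at least 2 more crews (each remaining crew adds at most 4) — so at least 3 crews are needed, and 3 is optimal.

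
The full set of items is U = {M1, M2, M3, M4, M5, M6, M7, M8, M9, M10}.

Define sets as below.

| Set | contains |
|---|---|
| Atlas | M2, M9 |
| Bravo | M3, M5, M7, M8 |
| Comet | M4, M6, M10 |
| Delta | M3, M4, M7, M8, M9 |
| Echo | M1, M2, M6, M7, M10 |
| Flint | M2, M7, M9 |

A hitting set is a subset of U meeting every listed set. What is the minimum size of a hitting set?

3

H = {M2, M4, M7} meets every set (each contains at least one member of H), and |H| = 3.
The sets Atlas, Bravo, Comet are pairwise disjoint, so any hitting set needs a separate item for each — at least 3. Hence 3 is optimal.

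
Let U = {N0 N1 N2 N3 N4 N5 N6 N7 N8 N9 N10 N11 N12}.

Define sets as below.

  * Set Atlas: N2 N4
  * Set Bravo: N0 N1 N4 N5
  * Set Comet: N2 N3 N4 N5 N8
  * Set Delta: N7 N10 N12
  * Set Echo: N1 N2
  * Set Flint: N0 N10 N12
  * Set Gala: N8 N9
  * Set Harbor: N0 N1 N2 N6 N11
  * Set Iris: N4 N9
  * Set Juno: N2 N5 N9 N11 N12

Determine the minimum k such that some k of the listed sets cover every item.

4

Comet and Delta and Gala and Harbor together: Comet ∪ Delta ∪ Gala ∪ Harbor = {N0, N1, N2, N3, N4, N5, N6, N7, N8, N9, N10, N11, N12} — every item is covered.
No 3 of the 10 sets cover everything (all 120 combinations miss at least one item), so 4 is optimal.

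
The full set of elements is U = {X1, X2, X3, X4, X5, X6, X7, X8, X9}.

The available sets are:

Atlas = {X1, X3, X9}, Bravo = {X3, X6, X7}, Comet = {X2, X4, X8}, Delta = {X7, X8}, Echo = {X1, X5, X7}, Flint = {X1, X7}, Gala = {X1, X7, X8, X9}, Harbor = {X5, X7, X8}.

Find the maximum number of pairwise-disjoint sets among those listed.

2

Comet, Flint are pairwise disjoint (Comet={X2,X4,X8}; Flint={X1,X7}).
Every remaining set overlaps one of these, and no 3 of the listed sets are pairwise disjoint, so 2 is the maximum.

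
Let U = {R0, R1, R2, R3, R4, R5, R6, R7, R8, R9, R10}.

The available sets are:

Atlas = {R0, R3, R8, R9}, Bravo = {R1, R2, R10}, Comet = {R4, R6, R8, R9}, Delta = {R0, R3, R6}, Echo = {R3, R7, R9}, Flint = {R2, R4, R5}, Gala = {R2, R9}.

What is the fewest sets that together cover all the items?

Atlas, Bravo, Comet, Echo, and Flint cover everything between them: the union {R0, R1, R2, R3, R4, R5, R6, R7, R8, R9, R10} is all of U.
No 4 of the 7 sets cover everything (all 35 combinations miss at least one item), so 5 is optimal.

5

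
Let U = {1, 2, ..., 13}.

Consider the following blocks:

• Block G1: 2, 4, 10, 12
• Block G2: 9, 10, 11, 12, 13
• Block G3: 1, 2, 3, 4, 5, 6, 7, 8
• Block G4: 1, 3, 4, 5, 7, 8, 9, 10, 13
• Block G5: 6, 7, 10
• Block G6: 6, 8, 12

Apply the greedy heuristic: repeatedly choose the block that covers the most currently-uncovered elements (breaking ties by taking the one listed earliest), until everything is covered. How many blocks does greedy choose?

Greedy: pick G4 (covers 9 new) → pick G1 (covers 2 new) → pick G2 (covers 1 new) → pick G3 (covers 1 new). Total picks: 4.
(The true minimum cover uses only 2 blocks, so greedy is not optimal here.)

4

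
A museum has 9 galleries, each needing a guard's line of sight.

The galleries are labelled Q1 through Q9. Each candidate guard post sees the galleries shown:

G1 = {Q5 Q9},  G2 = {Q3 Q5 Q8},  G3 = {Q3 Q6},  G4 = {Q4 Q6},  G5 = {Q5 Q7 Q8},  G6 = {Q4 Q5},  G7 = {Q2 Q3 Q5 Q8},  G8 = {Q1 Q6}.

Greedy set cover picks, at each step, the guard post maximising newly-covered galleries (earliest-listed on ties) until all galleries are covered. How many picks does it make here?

Greedy: pick G7 (covers 4 new) → pick G4 (covers 2 new) → pick G1 (covers 1 new) → pick G5 (covers 1 new) → pick G8 (covers 1 new). Total picks: 5.

5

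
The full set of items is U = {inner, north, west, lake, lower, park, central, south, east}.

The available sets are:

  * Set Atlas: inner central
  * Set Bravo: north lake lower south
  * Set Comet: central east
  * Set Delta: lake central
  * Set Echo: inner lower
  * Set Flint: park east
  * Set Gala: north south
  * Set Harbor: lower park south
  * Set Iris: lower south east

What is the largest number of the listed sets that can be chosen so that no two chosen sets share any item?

4

Delta, Echo, Flint, Gala are pairwise disjoint (Delta={lake,central}; Echo={inner,lower}; Flint={park,east}; Gala={north,south}).
Every remaining set overlaps one of these, and no 5 of the listed sets are pairwise disjoint, so 4 is the maximum.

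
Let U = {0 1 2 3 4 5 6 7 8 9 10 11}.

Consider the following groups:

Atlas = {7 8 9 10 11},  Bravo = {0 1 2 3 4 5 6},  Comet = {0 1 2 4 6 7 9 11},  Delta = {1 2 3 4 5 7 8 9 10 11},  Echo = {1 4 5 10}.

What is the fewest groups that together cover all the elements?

Take {Comet, Delta}. Their union is {0, 1, 2, 3, 4, 5, 6, 7, 8, 9, 10, 11}, which is all 12 elements.
No single group has all 12 elements (the largest, Delta, has 10), so 2 is optimal.

2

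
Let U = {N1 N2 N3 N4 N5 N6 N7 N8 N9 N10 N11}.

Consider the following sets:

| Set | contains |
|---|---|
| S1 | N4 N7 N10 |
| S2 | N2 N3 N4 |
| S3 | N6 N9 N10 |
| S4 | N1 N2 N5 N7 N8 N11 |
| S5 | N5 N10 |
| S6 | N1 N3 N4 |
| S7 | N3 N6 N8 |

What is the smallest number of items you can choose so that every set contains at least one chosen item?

The 3 items {N3, N5, N10} hit every set.
No choice of 2 items meets every set, so 3 is the minimum.

3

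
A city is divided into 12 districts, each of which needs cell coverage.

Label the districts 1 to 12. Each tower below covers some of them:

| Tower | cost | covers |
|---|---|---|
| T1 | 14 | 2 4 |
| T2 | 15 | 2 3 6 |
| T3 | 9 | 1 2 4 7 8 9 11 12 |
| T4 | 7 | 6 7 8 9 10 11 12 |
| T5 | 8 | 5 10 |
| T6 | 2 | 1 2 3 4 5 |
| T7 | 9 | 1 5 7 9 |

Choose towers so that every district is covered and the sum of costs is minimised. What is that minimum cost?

T4, T6 together cover every district (T4 ∪ T6 = {1, 2, 3, 4, 5, 6, 7, 8, 9, 10, 11, 12}); total cost 7 + 2 = 9.
No covering selection has total cost below 9.

9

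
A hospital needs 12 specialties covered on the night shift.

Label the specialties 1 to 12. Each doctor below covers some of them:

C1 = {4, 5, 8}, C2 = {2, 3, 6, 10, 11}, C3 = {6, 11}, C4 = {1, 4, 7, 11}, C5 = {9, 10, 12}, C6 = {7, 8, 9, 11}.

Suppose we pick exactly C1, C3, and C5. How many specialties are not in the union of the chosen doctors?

4

Union of C1, C3, C5 = {4, 5, 6, 8, 9, 10, 11, 12}.
Not covered: 1, 2, 3, 7 — 4 specialties.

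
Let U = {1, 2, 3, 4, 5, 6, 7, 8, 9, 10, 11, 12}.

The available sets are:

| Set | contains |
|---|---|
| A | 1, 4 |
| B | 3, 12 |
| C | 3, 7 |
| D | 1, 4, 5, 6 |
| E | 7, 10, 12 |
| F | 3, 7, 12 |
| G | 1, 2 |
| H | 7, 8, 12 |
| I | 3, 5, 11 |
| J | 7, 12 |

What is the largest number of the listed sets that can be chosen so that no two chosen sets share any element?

3

A, E, I are pairwise disjoint (A={1,4}; E={7,10,12}; I={3,5,11}).
Every remaining set overlaps one of these, and no 4 of the listed sets are pairwise disjoint, so 3 is the maximum.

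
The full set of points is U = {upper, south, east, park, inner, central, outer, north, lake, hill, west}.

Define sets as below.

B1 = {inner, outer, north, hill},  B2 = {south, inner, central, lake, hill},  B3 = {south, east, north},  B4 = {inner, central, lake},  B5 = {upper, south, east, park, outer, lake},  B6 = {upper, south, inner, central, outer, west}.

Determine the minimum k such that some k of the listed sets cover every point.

3

B1, B5, and B6 cover everything between them: the union {upper, south, east, park, inner, central, outer, north, lake, hill, west} is all of U.
Only B5 contains park, so B5 is forced; the remaining 5 points need at least 2 more sets (each remaining set adds at most 3) — so at least 3 sets are needed, and 3 is optimal.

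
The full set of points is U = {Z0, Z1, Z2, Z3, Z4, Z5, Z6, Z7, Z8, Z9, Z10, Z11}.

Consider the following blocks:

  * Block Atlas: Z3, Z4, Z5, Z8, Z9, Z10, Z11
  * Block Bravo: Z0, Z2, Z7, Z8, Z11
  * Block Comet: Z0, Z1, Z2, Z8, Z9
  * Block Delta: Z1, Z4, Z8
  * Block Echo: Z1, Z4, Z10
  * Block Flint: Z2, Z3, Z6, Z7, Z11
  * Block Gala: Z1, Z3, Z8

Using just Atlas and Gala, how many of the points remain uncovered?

Union of Atlas, Gala = {Z1, Z3, Z4, Z5, Z8, Z9, Z10, Z11}.
Not covered: Z0, Z2, Z6, Z7 — 4 points.

4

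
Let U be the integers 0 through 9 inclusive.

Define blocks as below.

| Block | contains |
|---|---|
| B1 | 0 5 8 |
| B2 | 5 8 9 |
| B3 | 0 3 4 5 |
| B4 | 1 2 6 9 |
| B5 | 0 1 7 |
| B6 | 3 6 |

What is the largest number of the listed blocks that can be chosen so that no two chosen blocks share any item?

3

B2, B5, B6 are pairwise disjoint (B2={5,8,9}; B5={0,1,7}; B6={3,6}).
Every remaining block overlaps one of these, and no 4 of the listed blocks are pairwise disjoint, so 3 is the maximum.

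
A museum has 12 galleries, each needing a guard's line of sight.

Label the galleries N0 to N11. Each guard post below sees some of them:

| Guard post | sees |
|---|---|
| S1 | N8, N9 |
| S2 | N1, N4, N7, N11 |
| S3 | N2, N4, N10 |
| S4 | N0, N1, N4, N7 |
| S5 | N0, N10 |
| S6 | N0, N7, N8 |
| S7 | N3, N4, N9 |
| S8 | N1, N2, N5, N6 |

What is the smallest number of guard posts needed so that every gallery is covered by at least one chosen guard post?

5

S1 and S2 and S5 and S7 and S8 together: S1 ∪ S2 ∪ S5 ∪ S7 ∪ S8 = {N0, N1, N2, N3, N4, N5, N6, N7, N8, N9, N10, N11} — every gallery is covered.
No 4 of the 8 guard posts cover everything (all 70 combinations miss at least one gallery), so 5 is optimal.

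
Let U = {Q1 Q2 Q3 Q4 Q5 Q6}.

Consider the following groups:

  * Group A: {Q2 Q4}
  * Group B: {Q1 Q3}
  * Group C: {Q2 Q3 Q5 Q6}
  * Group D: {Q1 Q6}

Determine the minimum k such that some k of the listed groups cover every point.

3

A and B and C together: A ∪ B ∪ C = {Q1, Q2, Q3, Q4, Q5, Q6} — every point is covered.
Only A contains Q4, so A is forced; the remaining 4 points need at least 2 more groups (each remaining group adds at most 3) — so at least 3 groups are needed, and 3 is optimal.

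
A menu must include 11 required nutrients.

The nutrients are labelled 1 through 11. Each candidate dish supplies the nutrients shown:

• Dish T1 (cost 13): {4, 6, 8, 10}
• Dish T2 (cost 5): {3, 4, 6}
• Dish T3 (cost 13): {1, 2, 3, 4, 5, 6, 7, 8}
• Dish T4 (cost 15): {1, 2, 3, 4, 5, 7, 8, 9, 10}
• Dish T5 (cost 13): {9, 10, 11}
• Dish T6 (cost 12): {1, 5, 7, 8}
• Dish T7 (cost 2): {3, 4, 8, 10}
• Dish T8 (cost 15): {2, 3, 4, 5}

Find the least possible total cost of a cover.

T3, T5 together cover every nutrient (T3 ∪ T5 = {1, 2, 3, 4, 5, 6, 7, 8, 9, 10, 11}); total cost 13 + 13 = 26.
The greedy pick T7, T3, T5 costs 28; no covering selection beats 26.

26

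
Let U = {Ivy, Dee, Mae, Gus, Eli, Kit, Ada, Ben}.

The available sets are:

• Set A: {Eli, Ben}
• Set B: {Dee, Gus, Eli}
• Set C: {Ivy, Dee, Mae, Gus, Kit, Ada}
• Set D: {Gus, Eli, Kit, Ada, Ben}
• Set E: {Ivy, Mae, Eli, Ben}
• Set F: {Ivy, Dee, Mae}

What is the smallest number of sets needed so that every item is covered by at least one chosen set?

D and F together: D ∪ F = {Ivy, Dee, Mae, Gus, Eli, Kit, Ada, Ben} — every item is covered.
No single set has all 8 items (the largest, C, has 6), so 2 is optimal.

2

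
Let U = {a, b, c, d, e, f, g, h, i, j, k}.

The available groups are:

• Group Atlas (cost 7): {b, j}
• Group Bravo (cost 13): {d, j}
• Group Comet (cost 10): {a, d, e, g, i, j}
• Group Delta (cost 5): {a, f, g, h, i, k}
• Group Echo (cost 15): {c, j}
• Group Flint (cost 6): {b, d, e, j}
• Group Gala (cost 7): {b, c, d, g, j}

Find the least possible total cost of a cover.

18

Delta, Flint, Gala together cover every element (Delta ∪ Flint ∪ Gala = {a, b, c, d, e, f, g, h, i, j, k}); total cost 5 + 6 + 7 = 18.
No covering selection has total cost below 18.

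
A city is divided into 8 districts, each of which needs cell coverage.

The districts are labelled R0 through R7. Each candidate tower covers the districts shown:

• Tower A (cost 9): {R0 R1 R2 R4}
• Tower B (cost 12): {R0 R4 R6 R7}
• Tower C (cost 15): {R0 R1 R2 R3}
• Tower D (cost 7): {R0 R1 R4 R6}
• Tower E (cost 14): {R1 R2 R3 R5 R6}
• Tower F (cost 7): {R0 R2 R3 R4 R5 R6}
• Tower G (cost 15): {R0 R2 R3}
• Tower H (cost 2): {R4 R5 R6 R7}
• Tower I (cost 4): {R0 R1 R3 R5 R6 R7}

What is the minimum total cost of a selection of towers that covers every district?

11

F, I together cover every district (F ∪ I = {R0, R1, R2, R3, R4, R5, R6, R7}); total cost 7 + 4 = 11.
The greedy pick H, I, F costs 13; no covering selection beats 11.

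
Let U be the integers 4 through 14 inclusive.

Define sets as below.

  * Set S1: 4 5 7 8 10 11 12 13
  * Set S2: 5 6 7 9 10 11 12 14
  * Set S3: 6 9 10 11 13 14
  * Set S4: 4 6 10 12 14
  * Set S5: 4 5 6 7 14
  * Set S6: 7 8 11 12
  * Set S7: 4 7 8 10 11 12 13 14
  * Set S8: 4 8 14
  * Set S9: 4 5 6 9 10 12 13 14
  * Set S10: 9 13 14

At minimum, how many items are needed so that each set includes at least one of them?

Take H = {12, 14}. Each listed set contains at least one of these, so H is a hitting set of size 2.
The sets S6, S10 are pairwise disjoint, so any hitting set needs a separate item for each — at least 2. Hence 2 is optimal.

2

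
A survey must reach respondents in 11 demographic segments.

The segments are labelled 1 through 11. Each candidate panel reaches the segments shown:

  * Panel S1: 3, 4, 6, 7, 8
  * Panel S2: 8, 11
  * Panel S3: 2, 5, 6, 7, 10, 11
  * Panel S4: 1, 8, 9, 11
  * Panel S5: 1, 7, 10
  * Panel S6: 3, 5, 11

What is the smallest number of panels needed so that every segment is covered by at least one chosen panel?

3

S1 and S3 and S4 together: S1 ∪ S3 ∪ S4 = {1, 2, 3, 4, 5, 6, 7, 8, 9, 10, 11} — every segment is covered.
Only S3 contains 2, so S3 is forced; the remaining 5 segments need at least 2 more panels (each remaining panel adds at most 3) — so at least 3 panels are needed, and 3 is optimal.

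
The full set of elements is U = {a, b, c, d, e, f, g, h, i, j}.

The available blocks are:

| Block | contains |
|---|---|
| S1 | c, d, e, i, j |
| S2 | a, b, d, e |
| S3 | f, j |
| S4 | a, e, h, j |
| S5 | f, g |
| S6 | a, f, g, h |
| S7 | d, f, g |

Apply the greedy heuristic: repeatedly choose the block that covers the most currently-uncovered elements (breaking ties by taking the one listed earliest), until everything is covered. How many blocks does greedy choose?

Greedy: pick S1 (covers 5 new) → pick S6 (covers 4 new) → pick S2 (covers 1 new). Total picks: 3.

3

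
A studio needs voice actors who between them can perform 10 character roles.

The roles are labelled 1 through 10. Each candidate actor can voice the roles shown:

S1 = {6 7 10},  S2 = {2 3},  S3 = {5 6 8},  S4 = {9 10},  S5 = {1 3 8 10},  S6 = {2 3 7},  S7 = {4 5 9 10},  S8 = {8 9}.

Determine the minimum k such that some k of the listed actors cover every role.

4

S1 and S5 and S6 and S7 together: S1 ∪ S5 ∪ S6 ∪ S7 = {1, 2, 3, 4, 5, 6, 7, 8, 9, 10} — every role is covered.
No 3 of the 8 actors cover everything (all 56 combinations miss at least one role), so 4 is optimal.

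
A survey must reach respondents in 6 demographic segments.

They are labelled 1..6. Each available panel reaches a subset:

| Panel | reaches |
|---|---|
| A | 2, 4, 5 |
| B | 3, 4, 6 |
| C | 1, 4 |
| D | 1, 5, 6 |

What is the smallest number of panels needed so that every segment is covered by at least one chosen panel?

3

A and B and C together: A ∪ B ∪ C = {1, 2, 3, 4, 5, 6} — every segment is covered.
Only A contains 2, so A is forced; the remaining 3 segments need at least 2 more panels (each remaining panel adds at most 2) — so at least 3 panels are needed, and 3 is optimal.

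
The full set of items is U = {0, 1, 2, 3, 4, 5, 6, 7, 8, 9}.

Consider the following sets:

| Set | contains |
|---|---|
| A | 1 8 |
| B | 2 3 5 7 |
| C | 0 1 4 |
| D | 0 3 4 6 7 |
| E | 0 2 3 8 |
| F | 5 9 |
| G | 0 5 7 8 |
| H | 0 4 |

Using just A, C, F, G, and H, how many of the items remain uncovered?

3

Union of A, C, F, G, H = {0, 1, 4, 5, 7, 8, 9}.
Not covered: 2, 3, 6 — 3 items.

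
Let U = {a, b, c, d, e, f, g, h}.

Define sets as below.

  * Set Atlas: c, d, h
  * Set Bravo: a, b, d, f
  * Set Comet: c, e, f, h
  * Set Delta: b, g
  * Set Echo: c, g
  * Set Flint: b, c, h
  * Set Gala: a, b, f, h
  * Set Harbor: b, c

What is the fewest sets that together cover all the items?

Bravo and Comet and Delta together: Bravo ∪ Comet ∪ Delta = {a, b, c, d, e, f, g, h} — every item is covered.
Only Comet contains e, so Comet is forced; the remaining 4 items need at least 2 more sets (each remaining set adds at most 3) — so at least 3 sets are needed, and 3 is optimal.

3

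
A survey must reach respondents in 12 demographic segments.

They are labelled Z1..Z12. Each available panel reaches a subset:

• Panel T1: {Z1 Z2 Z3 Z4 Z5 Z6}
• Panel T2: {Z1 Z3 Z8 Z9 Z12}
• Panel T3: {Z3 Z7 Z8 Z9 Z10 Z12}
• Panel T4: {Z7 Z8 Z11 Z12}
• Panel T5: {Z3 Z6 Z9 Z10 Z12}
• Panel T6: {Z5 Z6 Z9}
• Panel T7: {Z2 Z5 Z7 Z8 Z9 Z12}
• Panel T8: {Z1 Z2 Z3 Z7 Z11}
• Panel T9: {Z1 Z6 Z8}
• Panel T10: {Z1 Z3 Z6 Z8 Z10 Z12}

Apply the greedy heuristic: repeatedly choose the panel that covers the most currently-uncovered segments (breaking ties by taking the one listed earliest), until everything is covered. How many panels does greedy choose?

Greedy: pick T1 (covers 6 new) → pick T3 (covers 5 new) → pick T4 (covers 1 new). Total picks: 3.

3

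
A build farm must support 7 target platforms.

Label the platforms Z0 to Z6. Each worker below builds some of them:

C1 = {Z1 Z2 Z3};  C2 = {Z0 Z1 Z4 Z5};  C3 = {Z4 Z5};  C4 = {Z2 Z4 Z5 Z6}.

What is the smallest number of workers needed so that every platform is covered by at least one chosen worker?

3

C1 and C2 and C4 together: C1 ∪ C2 ∪ C4 = {Z0, Z1, Z2, Z3, Z4, Z5, Z6} — every platform is covered.
Only C2 contains Z0, so C2 is forced; the remaining 3 platforms need at least 2 more workers (each remaining worker adds at most 2) — so at least 3 workers are needed, and 3 is optimal.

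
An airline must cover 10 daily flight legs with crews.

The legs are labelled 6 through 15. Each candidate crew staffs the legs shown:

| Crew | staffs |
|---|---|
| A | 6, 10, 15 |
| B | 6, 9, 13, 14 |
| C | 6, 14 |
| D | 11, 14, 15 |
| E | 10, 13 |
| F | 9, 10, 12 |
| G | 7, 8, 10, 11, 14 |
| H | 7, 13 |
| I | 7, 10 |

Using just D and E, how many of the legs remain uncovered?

Union of D, E = {10, 11, 13, 14, 15}.
Not covered: 6, 7, 8, 9, 12 — 5 legs.

5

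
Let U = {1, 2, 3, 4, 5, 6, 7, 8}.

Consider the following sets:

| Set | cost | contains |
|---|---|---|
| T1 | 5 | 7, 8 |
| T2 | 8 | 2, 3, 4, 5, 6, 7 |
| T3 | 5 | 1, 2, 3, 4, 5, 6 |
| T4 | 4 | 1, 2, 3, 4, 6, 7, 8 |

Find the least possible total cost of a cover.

9

T3, T4 together cover every item (T3 ∪ T4 = {1, 2, 3, 4, 5, 6, 7, 8}); total cost 5 + 4 = 9.
No covering selection has total cost below 9.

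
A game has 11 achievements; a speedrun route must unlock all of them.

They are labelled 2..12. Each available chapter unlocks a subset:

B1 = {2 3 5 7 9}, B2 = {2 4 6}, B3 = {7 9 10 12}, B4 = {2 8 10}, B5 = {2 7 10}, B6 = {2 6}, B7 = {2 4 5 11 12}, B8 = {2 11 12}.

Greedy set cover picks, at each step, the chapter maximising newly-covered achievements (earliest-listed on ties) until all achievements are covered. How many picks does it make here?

Greedy: pick B1 (covers 5 new) → pick B7 (covers 3 new) → pick B4 (covers 2 new) → pick B2 (covers 1 new). Total picks: 4.

4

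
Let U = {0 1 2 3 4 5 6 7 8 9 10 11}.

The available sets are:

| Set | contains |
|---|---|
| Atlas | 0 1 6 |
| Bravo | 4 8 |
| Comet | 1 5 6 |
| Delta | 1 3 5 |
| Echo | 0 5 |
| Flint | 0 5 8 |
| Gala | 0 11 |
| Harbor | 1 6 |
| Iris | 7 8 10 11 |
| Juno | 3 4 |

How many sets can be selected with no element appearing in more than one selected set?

Echo, Harbor, Iris, Juno are pairwise disjoint (Echo={0,5}; Harbor={1,6}; Iris={7,8,10,11}; Juno={3,4}).
Every remaining set overlaps one of these, and no 5 of the listed sets are pairwise disjoint, so 4 is the maximum.

4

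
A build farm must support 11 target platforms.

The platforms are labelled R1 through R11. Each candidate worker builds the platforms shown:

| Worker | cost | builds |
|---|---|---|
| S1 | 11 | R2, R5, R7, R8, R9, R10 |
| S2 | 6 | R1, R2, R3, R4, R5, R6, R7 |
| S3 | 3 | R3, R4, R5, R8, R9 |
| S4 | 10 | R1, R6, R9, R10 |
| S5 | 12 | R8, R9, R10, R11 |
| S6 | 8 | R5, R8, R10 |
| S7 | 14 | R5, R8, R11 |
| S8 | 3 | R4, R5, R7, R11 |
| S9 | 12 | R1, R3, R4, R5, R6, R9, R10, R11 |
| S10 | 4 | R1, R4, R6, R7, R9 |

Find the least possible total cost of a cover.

18

S2, S5 together cover every platform (S2 ∪ S5 = {R1, R2, R3, R4, R5, R6, R7, R8, R9, R10, R11}); total cost 6 + 12 = 18.
The greedy pick S3, S10, S8, S1 costs 21; no covering selection beats 18.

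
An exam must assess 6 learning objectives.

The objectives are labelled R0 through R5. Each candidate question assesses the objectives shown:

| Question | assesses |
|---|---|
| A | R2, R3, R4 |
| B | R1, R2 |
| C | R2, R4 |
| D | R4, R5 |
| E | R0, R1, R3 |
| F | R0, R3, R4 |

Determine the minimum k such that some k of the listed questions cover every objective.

3

Take {A, D, E}. Their union is {R0, R1, R2, R3, R4, R5}, which is all 6 objectives.
Only D contains R5, so D is forced; the remaining 4 objectives need at least 2 more questions (each remaining question adds at most 3) — so at least 3 questions are needed, and 3 is optimal.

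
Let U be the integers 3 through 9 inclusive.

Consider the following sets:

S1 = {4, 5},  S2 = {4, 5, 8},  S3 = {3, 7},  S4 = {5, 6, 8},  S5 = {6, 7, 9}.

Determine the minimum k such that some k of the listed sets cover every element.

3

Take {S2, S3, S5}. Their union is {3, 4, 5, 6, 7, 8, 9}, which is all 7 elements.
Each set has at most 3 elements, and 2·3 = 6 < 7 — so at least 3 sets are needed, and 3 is optimal.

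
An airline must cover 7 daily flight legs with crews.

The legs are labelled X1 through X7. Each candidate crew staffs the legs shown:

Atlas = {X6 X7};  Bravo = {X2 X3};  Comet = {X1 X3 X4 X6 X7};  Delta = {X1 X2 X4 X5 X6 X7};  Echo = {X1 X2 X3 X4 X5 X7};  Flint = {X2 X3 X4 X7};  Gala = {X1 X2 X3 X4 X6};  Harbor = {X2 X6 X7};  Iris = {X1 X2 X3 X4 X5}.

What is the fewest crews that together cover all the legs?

2

Take {Atlas, Iris}. Their union is {X1, X2, X3, X4, X5, X6, X7}, which is all 7 legs.
No single crew has all 7 legs (the largest, Delta, has 6), so 2 is optimal.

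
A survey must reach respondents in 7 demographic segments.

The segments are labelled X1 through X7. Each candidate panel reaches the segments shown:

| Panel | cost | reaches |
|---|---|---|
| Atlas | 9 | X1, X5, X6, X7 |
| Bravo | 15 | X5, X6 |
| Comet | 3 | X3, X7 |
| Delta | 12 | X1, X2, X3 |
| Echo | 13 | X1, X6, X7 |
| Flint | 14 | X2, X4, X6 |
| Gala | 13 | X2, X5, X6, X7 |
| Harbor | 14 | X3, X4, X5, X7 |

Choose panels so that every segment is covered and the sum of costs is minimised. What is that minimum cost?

26

Atlas, Comet, Flint together cover every segment (Atlas ∪ Comet ∪ Flint = {X1, X2, X3, X4, X5, X6, X7}); total cost 9 + 3 + 14 = 26.
No covering selection has total cost below 26.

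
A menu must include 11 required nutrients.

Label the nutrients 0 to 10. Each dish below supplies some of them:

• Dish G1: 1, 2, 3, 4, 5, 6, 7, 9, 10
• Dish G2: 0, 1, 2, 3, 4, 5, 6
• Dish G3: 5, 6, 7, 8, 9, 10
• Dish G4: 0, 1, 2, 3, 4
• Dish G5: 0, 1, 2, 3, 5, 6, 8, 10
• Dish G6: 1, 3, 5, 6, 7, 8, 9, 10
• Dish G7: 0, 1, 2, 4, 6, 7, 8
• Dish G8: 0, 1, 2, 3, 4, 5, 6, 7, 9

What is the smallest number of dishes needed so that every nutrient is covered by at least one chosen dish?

G1 and G5 together: G1 ∪ G5 = {0, 1, 2, 3, 4, 5, 6, 7, 8, 9, 10} — every nutrient is covered.
No single dish has all 11 nutrients (the largest, G1, has 9), so 2 is optimal.

2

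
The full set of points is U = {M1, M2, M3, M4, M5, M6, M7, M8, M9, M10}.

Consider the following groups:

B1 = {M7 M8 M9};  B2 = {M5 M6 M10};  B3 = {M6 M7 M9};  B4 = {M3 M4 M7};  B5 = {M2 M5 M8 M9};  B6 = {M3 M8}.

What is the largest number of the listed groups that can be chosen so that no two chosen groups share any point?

2

B2, B6 are pairwise disjoint (B2={M5,M6,M10}; B6={M3,M8}).
Every remaining group overlaps one of these, and no 3 of the listed groups are pairwise disjoint, so 2 is the maximum.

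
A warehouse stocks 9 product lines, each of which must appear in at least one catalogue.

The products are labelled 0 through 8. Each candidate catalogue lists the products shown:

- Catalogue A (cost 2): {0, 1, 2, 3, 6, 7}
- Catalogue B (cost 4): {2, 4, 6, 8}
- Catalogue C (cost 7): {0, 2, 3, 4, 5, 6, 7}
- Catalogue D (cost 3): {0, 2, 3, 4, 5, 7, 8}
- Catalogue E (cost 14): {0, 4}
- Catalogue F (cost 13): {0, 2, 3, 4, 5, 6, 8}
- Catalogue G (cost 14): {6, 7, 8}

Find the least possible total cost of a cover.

5

A, D together cover every product (A ∪ D = {0, 1, 2, 3, 4, 5, 6, 7, 8}); total cost 2 + 3 = 5.
No covering selection has total cost below 5.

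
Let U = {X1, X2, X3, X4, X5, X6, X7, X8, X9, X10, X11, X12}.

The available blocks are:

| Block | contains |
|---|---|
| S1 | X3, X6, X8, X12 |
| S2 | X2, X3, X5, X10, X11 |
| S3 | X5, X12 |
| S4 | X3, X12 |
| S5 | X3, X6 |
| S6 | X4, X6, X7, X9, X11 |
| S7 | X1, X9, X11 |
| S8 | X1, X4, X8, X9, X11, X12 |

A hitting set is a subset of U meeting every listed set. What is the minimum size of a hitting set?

H = {X6, X11, X12} meets every block (each contains at least one member of H), and |H| = 3.
The blocks S3, S5, S7 are pairwise disjoint, so any hitting set needs a separate item for each — at least 3. Hence 3 is optimal.

3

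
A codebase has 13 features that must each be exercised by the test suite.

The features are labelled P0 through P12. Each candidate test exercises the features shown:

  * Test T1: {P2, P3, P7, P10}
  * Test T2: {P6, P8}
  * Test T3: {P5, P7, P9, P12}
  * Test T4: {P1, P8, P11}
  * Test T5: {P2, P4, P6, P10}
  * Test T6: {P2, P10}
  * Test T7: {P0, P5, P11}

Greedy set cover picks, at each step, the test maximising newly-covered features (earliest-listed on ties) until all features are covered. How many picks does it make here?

5

Greedy: pick T1 (covers 4 new) → pick T3 (covers 3 new) → pick T4 (covers 3 new) → pick T5 (covers 2 new) → pick T7 (covers 1 new). Total picks: 5.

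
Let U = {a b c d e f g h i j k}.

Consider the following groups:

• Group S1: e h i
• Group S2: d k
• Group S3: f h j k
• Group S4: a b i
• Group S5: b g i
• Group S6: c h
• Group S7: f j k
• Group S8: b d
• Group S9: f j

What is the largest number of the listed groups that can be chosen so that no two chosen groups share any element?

S2, S4, S6, S9 are pairwise disjoint (S2={d,k}; S4={a,b,i}; S6={c,h}; S9={f,j}).
Every remaining group overlaps one of these, and no 5 of the listed groups are pairwise disjoint, so 4 is the maximum.

4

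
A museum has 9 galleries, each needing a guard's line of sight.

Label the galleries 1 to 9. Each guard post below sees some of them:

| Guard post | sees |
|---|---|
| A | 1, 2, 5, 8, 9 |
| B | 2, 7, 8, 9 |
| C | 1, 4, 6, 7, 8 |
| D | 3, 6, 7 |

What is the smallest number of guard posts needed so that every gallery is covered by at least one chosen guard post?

Take {A, C, D}. Their union is {1, 2, 3, 4, 5, 6, 7, 8, 9}, which is all 9 galleries.
Only D contains 3, so D is forced; the remaining 6 galleries need at least 2 more guard posts (each remaining guard post adds at most 5) — so at least 3 guard posts are needed, and 3 is optimal.

3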